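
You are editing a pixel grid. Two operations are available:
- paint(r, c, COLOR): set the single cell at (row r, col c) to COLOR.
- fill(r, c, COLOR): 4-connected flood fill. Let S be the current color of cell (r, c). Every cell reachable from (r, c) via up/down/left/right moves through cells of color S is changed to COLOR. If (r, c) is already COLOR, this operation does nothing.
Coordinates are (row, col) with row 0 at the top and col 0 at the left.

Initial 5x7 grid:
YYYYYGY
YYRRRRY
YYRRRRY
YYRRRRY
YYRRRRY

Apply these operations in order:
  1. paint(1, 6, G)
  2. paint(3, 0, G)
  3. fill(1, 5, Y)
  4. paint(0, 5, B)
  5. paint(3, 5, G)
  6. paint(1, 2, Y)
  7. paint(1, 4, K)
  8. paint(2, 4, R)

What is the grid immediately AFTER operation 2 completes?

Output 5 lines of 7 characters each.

After op 1 paint(1,6,G):
YYYYYGY
YYRRRRG
YYRRRRY
YYRRRRY
YYRRRRY
After op 2 paint(3,0,G):
YYYYYGY
YYRRRRG
YYRRRRY
GYRRRRY
YYRRRRY

Answer: YYYYYGY
YYRRRRG
YYRRRRY
GYRRRRY
YYRRRRY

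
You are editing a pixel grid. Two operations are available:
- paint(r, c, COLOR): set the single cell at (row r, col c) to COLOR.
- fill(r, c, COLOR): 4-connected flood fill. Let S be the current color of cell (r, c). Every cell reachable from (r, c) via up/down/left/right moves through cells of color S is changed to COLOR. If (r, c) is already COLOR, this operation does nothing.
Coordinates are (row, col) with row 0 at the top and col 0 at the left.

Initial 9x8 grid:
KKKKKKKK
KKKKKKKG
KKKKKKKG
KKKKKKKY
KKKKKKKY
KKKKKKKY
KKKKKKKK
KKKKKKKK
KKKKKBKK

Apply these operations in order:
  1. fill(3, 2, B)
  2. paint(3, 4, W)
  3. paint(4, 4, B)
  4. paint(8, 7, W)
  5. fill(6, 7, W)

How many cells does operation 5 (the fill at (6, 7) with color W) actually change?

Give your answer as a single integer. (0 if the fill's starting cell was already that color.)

After op 1 fill(3,2,B) [66 cells changed]:
BBBBBBBB
BBBBBBBG
BBBBBBBG
BBBBBBBY
BBBBBBBY
BBBBBBBY
BBBBBBBB
BBBBBBBB
BBBBBBBB
After op 2 paint(3,4,W):
BBBBBBBB
BBBBBBBG
BBBBBBBG
BBBBWBBY
BBBBBBBY
BBBBBBBY
BBBBBBBB
BBBBBBBB
BBBBBBBB
After op 3 paint(4,4,B):
BBBBBBBB
BBBBBBBG
BBBBBBBG
BBBBWBBY
BBBBBBBY
BBBBBBBY
BBBBBBBB
BBBBBBBB
BBBBBBBB
After op 4 paint(8,7,W):
BBBBBBBB
BBBBBBBG
BBBBBBBG
BBBBWBBY
BBBBBBBY
BBBBBBBY
BBBBBBBB
BBBBBBBB
BBBBBBBW
After op 5 fill(6,7,W) [65 cells changed]:
WWWWWWWW
WWWWWWWG
WWWWWWWG
WWWWWWWY
WWWWWWWY
WWWWWWWY
WWWWWWWW
WWWWWWWW
WWWWWWWW

Answer: 65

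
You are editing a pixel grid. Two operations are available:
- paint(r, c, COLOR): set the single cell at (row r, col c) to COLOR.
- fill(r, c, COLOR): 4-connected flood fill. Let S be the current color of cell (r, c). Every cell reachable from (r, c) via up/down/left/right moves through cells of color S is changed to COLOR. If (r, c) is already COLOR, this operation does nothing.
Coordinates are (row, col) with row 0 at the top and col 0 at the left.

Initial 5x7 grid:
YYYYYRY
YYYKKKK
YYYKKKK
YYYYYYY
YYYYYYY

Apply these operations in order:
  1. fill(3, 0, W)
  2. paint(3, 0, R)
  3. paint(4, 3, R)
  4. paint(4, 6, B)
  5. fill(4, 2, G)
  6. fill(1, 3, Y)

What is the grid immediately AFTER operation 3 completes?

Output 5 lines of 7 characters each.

After op 1 fill(3,0,W) [25 cells changed]:
WWWWWRY
WWWKKKK
WWWKKKK
WWWWWWW
WWWWWWW
After op 2 paint(3,0,R):
WWWWWRY
WWWKKKK
WWWKKKK
RWWWWWW
WWWWWWW
After op 3 paint(4,3,R):
WWWWWRY
WWWKKKK
WWWKKKK
RWWWWWW
WWWRWWW

Answer: WWWWWRY
WWWKKKK
WWWKKKK
RWWWWWW
WWWRWWW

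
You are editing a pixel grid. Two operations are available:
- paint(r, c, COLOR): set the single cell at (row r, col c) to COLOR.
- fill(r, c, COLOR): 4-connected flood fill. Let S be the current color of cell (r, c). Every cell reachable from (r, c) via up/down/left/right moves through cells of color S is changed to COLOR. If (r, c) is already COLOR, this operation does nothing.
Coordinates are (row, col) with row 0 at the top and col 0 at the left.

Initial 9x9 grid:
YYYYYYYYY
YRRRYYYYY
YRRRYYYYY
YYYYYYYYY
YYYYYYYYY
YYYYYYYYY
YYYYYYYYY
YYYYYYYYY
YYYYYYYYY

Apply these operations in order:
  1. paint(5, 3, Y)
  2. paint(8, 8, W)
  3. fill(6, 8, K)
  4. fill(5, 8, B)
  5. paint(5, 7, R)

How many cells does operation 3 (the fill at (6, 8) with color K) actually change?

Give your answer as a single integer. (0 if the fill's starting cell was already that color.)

After op 1 paint(5,3,Y):
YYYYYYYYY
YRRRYYYYY
YRRRYYYYY
YYYYYYYYY
YYYYYYYYY
YYYYYYYYY
YYYYYYYYY
YYYYYYYYY
YYYYYYYYY
After op 2 paint(8,8,W):
YYYYYYYYY
YRRRYYYYY
YRRRYYYYY
YYYYYYYYY
YYYYYYYYY
YYYYYYYYY
YYYYYYYYY
YYYYYYYYY
YYYYYYYYW
After op 3 fill(6,8,K) [74 cells changed]:
KKKKKKKKK
KRRRKKKKK
KRRRKKKKK
KKKKKKKKK
KKKKKKKKK
KKKKKKKKK
KKKKKKKKK
KKKKKKKKK
KKKKKKKKW

Answer: 74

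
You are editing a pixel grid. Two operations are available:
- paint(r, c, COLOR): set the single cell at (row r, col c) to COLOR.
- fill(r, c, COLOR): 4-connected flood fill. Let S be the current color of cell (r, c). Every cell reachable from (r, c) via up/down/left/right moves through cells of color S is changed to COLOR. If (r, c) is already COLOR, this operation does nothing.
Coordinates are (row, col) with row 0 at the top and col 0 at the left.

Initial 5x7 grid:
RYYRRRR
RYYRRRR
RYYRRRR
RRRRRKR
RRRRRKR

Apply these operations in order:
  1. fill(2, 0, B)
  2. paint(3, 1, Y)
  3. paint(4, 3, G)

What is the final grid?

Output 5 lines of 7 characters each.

Answer: BYYBBBB
BYYBBBB
BYYBBBB
BYBBBKB
BBBGBKB

Derivation:
After op 1 fill(2,0,B) [27 cells changed]:
BYYBBBB
BYYBBBB
BYYBBBB
BBBBBKB
BBBBBKB
After op 2 paint(3,1,Y):
BYYBBBB
BYYBBBB
BYYBBBB
BYBBBKB
BBBBBKB
After op 3 paint(4,3,G):
BYYBBBB
BYYBBBB
BYYBBBB
BYBBBKB
BBBGBKB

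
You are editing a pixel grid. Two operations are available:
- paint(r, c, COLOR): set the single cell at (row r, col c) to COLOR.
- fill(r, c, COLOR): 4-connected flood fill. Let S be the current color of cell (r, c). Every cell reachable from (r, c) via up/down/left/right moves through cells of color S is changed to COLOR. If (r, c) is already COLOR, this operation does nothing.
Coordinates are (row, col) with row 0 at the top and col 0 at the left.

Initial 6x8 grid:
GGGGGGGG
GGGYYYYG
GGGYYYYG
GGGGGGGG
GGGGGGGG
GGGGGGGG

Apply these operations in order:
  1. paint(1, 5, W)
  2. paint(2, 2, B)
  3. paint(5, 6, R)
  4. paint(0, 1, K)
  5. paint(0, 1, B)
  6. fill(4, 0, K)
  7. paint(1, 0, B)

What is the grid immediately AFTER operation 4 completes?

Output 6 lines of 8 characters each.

After op 1 paint(1,5,W):
GGGGGGGG
GGGYYWYG
GGGYYYYG
GGGGGGGG
GGGGGGGG
GGGGGGGG
After op 2 paint(2,2,B):
GGGGGGGG
GGGYYWYG
GGBYYYYG
GGGGGGGG
GGGGGGGG
GGGGGGGG
After op 3 paint(5,6,R):
GGGGGGGG
GGGYYWYG
GGBYYYYG
GGGGGGGG
GGGGGGGG
GGGGGGRG
After op 4 paint(0,1,K):
GKGGGGGG
GGGYYWYG
GGBYYYYG
GGGGGGGG
GGGGGGGG
GGGGGGRG

Answer: GKGGGGGG
GGGYYWYG
GGBYYYYG
GGGGGGGG
GGGGGGGG
GGGGGGRG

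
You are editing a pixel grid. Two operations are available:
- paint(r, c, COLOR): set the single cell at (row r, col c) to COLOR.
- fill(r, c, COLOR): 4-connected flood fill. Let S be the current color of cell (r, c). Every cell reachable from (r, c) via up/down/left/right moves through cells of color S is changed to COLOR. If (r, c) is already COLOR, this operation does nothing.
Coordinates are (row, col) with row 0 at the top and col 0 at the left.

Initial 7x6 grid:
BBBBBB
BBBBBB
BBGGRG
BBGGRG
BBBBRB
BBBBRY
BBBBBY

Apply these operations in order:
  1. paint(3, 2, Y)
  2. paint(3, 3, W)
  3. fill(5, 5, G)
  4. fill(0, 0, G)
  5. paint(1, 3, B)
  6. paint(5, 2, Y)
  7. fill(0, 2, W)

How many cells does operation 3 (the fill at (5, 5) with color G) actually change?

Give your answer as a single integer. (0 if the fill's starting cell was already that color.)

After op 1 paint(3,2,Y):
BBBBBB
BBBBBB
BBGGRG
BBYGRG
BBBBRB
BBBBRY
BBBBBY
After op 2 paint(3,3,W):
BBBBBB
BBBBBB
BBGGRG
BBYWRG
BBBBRB
BBBBRY
BBBBBY
After op 3 fill(5,5,G) [2 cells changed]:
BBBBBB
BBBBBB
BBGGRG
BBYWRG
BBBBRB
BBBBRG
BBBBBG

Answer: 2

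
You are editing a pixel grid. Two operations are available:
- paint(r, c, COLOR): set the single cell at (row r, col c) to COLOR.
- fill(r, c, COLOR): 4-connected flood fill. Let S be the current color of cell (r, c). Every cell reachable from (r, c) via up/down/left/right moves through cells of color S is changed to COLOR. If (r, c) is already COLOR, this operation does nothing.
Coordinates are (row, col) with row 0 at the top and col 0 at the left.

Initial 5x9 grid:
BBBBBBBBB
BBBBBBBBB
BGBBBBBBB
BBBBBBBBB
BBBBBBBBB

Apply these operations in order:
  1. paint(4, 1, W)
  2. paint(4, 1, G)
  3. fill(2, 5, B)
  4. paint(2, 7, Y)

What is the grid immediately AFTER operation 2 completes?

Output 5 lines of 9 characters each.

Answer: BBBBBBBBB
BBBBBBBBB
BGBBBBBBB
BBBBBBBBB
BGBBBBBBB

Derivation:
After op 1 paint(4,1,W):
BBBBBBBBB
BBBBBBBBB
BGBBBBBBB
BBBBBBBBB
BWBBBBBBB
After op 2 paint(4,1,G):
BBBBBBBBB
BBBBBBBBB
BGBBBBBBB
BBBBBBBBB
BGBBBBBBB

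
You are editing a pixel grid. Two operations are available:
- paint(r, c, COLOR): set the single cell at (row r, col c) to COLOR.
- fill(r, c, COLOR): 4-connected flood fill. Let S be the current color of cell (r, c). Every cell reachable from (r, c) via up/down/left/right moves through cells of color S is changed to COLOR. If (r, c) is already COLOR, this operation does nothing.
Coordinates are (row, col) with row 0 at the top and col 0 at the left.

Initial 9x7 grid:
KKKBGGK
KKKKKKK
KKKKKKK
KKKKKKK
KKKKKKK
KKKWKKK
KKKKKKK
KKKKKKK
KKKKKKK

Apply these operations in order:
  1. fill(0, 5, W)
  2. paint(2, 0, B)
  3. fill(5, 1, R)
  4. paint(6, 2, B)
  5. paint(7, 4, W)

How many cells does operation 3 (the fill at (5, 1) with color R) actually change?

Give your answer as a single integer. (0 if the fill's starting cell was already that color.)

After op 1 fill(0,5,W) [2 cells changed]:
KKKBWWK
KKKKKKK
KKKKKKK
KKKKKKK
KKKKKKK
KKKWKKK
KKKKKKK
KKKKKKK
KKKKKKK
After op 2 paint(2,0,B):
KKKBWWK
KKKKKKK
BKKKKKK
KKKKKKK
KKKKKKK
KKKWKKK
KKKKKKK
KKKKKKK
KKKKKKK
After op 3 fill(5,1,R) [58 cells changed]:
RRRBWWR
RRRRRRR
BRRRRRR
RRRRRRR
RRRRRRR
RRRWRRR
RRRRRRR
RRRRRRR
RRRRRRR

Answer: 58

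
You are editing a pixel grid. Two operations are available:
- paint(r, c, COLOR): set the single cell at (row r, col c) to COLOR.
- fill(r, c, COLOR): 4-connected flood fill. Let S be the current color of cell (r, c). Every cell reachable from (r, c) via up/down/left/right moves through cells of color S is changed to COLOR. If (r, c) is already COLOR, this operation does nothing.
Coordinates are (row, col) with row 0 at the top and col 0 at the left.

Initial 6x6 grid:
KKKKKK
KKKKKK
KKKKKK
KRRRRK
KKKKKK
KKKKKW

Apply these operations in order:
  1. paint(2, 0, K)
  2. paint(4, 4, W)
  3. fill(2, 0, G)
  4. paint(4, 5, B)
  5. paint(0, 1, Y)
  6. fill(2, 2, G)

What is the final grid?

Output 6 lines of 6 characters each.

Answer: GYGGGG
GGGGGG
GGGGGG
GRRRRG
GGGGWB
GGGGGW

Derivation:
After op 1 paint(2,0,K):
KKKKKK
KKKKKK
KKKKKK
KRRRRK
KKKKKK
KKKKKW
After op 2 paint(4,4,W):
KKKKKK
KKKKKK
KKKKKK
KRRRRK
KKKKWK
KKKKKW
After op 3 fill(2,0,G) [30 cells changed]:
GGGGGG
GGGGGG
GGGGGG
GRRRRG
GGGGWG
GGGGGW
After op 4 paint(4,5,B):
GGGGGG
GGGGGG
GGGGGG
GRRRRG
GGGGWB
GGGGGW
After op 5 paint(0,1,Y):
GYGGGG
GGGGGG
GGGGGG
GRRRRG
GGGGWB
GGGGGW
After op 6 fill(2,2,G) [0 cells changed]:
GYGGGG
GGGGGG
GGGGGG
GRRRRG
GGGGWB
GGGGGW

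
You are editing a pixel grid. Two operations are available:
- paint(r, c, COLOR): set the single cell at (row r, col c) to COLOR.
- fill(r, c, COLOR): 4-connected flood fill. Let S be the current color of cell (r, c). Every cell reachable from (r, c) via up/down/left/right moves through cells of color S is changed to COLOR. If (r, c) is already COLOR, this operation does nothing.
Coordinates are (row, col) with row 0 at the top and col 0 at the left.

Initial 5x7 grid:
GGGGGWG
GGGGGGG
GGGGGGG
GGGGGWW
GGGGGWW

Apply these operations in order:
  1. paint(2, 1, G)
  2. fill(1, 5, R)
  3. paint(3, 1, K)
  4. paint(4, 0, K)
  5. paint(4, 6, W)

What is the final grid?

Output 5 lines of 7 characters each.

Answer: RRRRRWR
RRRRRRR
RRRRRRR
RKRRRWW
KRRRRWW

Derivation:
After op 1 paint(2,1,G):
GGGGGWG
GGGGGGG
GGGGGGG
GGGGGWW
GGGGGWW
After op 2 fill(1,5,R) [30 cells changed]:
RRRRRWR
RRRRRRR
RRRRRRR
RRRRRWW
RRRRRWW
After op 3 paint(3,1,K):
RRRRRWR
RRRRRRR
RRRRRRR
RKRRRWW
RRRRRWW
After op 4 paint(4,0,K):
RRRRRWR
RRRRRRR
RRRRRRR
RKRRRWW
KRRRRWW
After op 5 paint(4,6,W):
RRRRRWR
RRRRRRR
RRRRRRR
RKRRRWW
KRRRRWW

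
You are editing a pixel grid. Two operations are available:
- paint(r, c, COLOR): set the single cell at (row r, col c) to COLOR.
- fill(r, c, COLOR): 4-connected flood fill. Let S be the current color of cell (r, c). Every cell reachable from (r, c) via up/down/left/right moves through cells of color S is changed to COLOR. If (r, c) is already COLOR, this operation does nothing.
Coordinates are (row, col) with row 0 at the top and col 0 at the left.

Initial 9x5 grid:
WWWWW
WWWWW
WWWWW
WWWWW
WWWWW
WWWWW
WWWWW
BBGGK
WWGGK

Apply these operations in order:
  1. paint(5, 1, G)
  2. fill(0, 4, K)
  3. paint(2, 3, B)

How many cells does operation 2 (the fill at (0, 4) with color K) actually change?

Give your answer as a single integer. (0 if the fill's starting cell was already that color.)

Answer: 34

Derivation:
After op 1 paint(5,1,G):
WWWWW
WWWWW
WWWWW
WWWWW
WWWWW
WGWWW
WWWWW
BBGGK
WWGGK
After op 2 fill(0,4,K) [34 cells changed]:
KKKKK
KKKKK
KKKKK
KKKKK
KKKKK
KGKKK
KKKKK
BBGGK
WWGGK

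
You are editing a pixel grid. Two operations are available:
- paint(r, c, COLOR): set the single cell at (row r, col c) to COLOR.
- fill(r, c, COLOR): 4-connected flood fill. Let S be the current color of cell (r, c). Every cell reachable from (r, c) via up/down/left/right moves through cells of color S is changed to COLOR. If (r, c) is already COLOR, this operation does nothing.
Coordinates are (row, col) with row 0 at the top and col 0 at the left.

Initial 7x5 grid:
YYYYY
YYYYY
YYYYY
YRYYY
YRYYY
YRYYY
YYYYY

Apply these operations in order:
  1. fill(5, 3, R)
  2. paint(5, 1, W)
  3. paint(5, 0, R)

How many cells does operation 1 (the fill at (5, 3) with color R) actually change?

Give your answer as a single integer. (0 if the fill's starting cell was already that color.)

After op 1 fill(5,3,R) [32 cells changed]:
RRRRR
RRRRR
RRRRR
RRRRR
RRRRR
RRRRR
RRRRR

Answer: 32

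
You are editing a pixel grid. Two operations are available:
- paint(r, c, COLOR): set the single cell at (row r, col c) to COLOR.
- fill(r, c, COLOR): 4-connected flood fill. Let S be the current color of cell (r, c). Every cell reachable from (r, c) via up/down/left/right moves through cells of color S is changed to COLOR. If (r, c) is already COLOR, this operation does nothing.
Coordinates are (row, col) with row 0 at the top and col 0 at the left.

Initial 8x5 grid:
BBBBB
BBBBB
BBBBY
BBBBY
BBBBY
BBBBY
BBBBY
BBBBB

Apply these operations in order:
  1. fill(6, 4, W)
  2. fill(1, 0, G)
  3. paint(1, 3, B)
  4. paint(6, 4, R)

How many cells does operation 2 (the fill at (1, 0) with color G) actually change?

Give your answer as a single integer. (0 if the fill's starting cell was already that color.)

Answer: 35

Derivation:
After op 1 fill(6,4,W) [5 cells changed]:
BBBBB
BBBBB
BBBBW
BBBBW
BBBBW
BBBBW
BBBBW
BBBBB
After op 2 fill(1,0,G) [35 cells changed]:
GGGGG
GGGGG
GGGGW
GGGGW
GGGGW
GGGGW
GGGGW
GGGGG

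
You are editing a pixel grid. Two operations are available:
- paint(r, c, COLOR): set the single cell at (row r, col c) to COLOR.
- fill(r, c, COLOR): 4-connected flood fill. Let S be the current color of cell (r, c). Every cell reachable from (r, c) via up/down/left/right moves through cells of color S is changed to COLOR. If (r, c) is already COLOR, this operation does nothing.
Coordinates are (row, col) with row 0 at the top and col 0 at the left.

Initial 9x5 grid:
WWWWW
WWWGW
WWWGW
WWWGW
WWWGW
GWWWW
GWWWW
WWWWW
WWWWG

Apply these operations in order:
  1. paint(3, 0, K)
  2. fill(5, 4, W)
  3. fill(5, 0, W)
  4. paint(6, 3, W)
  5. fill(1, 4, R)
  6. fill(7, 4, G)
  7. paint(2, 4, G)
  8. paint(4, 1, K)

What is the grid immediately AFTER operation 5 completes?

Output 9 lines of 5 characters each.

After op 1 paint(3,0,K):
WWWWW
WWWGW
WWWGW
KWWGW
WWWGW
GWWWW
GWWWW
WWWWW
WWWWG
After op 2 fill(5,4,W) [0 cells changed]:
WWWWW
WWWGW
WWWGW
KWWGW
WWWGW
GWWWW
GWWWW
WWWWW
WWWWG
After op 3 fill(5,0,W) [2 cells changed]:
WWWWW
WWWGW
WWWGW
KWWGW
WWWGW
WWWWW
WWWWW
WWWWW
WWWWG
After op 4 paint(6,3,W):
WWWWW
WWWGW
WWWGW
KWWGW
WWWGW
WWWWW
WWWWW
WWWWW
WWWWG
After op 5 fill(1,4,R) [39 cells changed]:
RRRRR
RRRGR
RRRGR
KRRGR
RRRGR
RRRRR
RRRRR
RRRRR
RRRRG

Answer: RRRRR
RRRGR
RRRGR
KRRGR
RRRGR
RRRRR
RRRRR
RRRRR
RRRRG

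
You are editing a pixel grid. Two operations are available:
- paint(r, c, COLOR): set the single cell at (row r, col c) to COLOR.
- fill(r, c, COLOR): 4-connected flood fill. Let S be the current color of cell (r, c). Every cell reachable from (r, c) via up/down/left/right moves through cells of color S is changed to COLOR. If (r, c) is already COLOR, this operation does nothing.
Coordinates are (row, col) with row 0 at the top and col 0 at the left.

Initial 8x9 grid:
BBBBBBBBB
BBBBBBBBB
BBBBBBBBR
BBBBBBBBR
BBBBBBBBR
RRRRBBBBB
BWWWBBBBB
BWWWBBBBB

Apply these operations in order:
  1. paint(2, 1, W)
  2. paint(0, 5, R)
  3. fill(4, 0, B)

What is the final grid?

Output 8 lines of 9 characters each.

Answer: BBBBBRBBB
BBBBBBBBB
BWBBBBBBR
BBBBBBBBR
BBBBBBBBR
RRRRBBBBB
BWWWBBBBB
BWWWBBBBB

Derivation:
After op 1 paint(2,1,W):
BBBBBBBBB
BBBBBBBBB
BWBBBBBBR
BBBBBBBBR
BBBBBBBBR
RRRRBBBBB
BWWWBBBBB
BWWWBBBBB
After op 2 paint(0,5,R):
BBBBBRBBB
BBBBBBBBB
BWBBBBBBR
BBBBBBBBR
BBBBBBBBR
RRRRBBBBB
BWWWBBBBB
BWWWBBBBB
After op 3 fill(4,0,B) [0 cells changed]:
BBBBBRBBB
BBBBBBBBB
BWBBBBBBR
BBBBBBBBR
BBBBBBBBR
RRRRBBBBB
BWWWBBBBB
BWWWBBBBB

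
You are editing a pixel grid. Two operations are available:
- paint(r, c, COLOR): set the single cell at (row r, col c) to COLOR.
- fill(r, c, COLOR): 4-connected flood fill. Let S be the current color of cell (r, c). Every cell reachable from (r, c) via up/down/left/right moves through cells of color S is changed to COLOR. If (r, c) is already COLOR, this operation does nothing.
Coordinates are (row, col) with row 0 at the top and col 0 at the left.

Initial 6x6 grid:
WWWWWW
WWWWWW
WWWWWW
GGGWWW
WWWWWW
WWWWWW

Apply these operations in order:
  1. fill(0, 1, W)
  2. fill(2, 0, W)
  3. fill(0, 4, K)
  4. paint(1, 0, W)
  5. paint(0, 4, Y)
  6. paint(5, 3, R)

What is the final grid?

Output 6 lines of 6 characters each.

After op 1 fill(0,1,W) [0 cells changed]:
WWWWWW
WWWWWW
WWWWWW
GGGWWW
WWWWWW
WWWWWW
After op 2 fill(2,0,W) [0 cells changed]:
WWWWWW
WWWWWW
WWWWWW
GGGWWW
WWWWWW
WWWWWW
After op 3 fill(0,4,K) [33 cells changed]:
KKKKKK
KKKKKK
KKKKKK
GGGKKK
KKKKKK
KKKKKK
After op 4 paint(1,0,W):
KKKKKK
WKKKKK
KKKKKK
GGGKKK
KKKKKK
KKKKKK
After op 5 paint(0,4,Y):
KKKKYK
WKKKKK
KKKKKK
GGGKKK
KKKKKK
KKKKKK
After op 6 paint(5,3,R):
KKKKYK
WKKKKK
KKKKKK
GGGKKK
KKKKKK
KKKRKK

Answer: KKKKYK
WKKKKK
KKKKKK
GGGKKK
KKKKKK
KKKRKK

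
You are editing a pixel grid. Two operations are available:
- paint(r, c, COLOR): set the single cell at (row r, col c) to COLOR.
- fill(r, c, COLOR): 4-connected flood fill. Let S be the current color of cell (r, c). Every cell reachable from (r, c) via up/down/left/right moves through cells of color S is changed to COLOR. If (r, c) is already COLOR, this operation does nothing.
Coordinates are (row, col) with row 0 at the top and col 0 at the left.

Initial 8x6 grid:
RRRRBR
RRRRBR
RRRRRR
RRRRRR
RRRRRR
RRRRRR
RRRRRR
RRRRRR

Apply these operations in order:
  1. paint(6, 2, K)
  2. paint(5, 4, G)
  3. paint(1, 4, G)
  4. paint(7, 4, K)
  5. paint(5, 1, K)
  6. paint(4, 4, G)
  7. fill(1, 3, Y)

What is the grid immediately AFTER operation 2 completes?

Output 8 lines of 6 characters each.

Answer: RRRRBR
RRRRBR
RRRRRR
RRRRRR
RRRRRR
RRRRGR
RRKRRR
RRRRRR

Derivation:
After op 1 paint(6,2,K):
RRRRBR
RRRRBR
RRRRRR
RRRRRR
RRRRRR
RRRRRR
RRKRRR
RRRRRR
After op 2 paint(5,4,G):
RRRRBR
RRRRBR
RRRRRR
RRRRRR
RRRRRR
RRRRGR
RRKRRR
RRRRRR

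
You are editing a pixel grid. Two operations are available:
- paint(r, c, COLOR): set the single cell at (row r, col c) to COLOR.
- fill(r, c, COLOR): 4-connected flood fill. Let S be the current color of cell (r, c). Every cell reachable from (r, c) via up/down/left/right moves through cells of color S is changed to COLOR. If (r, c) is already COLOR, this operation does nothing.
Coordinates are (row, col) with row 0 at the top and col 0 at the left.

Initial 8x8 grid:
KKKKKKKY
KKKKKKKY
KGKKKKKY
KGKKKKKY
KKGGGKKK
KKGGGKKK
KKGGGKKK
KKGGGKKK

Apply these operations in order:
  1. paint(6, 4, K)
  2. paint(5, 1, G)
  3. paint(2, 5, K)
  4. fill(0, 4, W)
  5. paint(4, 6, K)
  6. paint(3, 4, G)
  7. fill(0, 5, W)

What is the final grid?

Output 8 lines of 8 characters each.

Answer: WWWWWWWY
WWWWWWWY
WGWWWWWY
WGWWGWWY
WWGGGWKW
WGGGGWWW
WWGGWWWW
WWGGGWWW

Derivation:
After op 1 paint(6,4,K):
KKKKKKKY
KKKKKKKY
KGKKKKKY
KGKKKKKY
KKGGGKKK
KKGGGKKK
KKGGKKKK
KKGGGKKK
After op 2 paint(5,1,G):
KKKKKKKY
KKKKKKKY
KGKKKKKY
KGKKKKKY
KKGGGKKK
KGGGGKKK
KKGGKKKK
KKGGGKKK
After op 3 paint(2,5,K):
KKKKKKKY
KKKKKKKY
KGKKKKKY
KGKKKKKY
KKGGGKKK
KGGGGKKK
KKGGKKKK
KKGGGKKK
After op 4 fill(0,4,W) [46 cells changed]:
WWWWWWWY
WWWWWWWY
WGWWWWWY
WGWWWWWY
WWGGGWWW
WGGGGWWW
WWGGWWWW
WWGGGWWW
After op 5 paint(4,6,K):
WWWWWWWY
WWWWWWWY
WGWWWWWY
WGWWWWWY
WWGGGWKW
WGGGGWWW
WWGGWWWW
WWGGGWWW
After op 6 paint(3,4,G):
WWWWWWWY
WWWWWWWY
WGWWWWWY
WGWWGWWY
WWGGGWKW
WGGGGWWW
WWGGWWWW
WWGGGWWW
After op 7 fill(0,5,W) [0 cells changed]:
WWWWWWWY
WWWWWWWY
WGWWWWWY
WGWWGWWY
WWGGGWKW
WGGGGWWW
WWGGWWWW
WWGGGWWW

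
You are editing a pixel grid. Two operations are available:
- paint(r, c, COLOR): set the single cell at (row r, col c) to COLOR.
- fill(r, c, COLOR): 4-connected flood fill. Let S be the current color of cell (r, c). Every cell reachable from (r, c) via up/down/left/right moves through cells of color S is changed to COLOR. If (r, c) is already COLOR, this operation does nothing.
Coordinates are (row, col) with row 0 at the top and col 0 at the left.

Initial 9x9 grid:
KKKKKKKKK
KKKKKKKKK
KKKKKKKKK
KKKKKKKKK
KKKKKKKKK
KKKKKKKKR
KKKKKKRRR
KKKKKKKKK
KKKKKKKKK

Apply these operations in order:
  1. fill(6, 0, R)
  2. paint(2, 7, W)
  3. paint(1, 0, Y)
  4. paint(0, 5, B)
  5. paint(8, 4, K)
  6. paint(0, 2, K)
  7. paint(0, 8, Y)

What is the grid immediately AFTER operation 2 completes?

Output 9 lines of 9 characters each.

Answer: RRRRRRRRR
RRRRRRRRR
RRRRRRRWR
RRRRRRRRR
RRRRRRRRR
RRRRRRRRR
RRRRRRRRR
RRRRRRRRR
RRRRRRRRR

Derivation:
After op 1 fill(6,0,R) [77 cells changed]:
RRRRRRRRR
RRRRRRRRR
RRRRRRRRR
RRRRRRRRR
RRRRRRRRR
RRRRRRRRR
RRRRRRRRR
RRRRRRRRR
RRRRRRRRR
After op 2 paint(2,7,W):
RRRRRRRRR
RRRRRRRRR
RRRRRRRWR
RRRRRRRRR
RRRRRRRRR
RRRRRRRRR
RRRRRRRRR
RRRRRRRRR
RRRRRRRRR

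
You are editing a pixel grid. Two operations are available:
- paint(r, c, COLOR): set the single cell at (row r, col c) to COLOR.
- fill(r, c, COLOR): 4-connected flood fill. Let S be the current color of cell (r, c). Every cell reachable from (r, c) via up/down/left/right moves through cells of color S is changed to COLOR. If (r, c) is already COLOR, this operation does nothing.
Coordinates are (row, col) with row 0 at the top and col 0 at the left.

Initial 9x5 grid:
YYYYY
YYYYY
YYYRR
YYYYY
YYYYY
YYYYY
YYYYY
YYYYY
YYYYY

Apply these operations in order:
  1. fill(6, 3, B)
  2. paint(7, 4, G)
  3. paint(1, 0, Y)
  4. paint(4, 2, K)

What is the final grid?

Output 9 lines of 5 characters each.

Answer: BBBBB
YBBBB
BBBRR
BBBBB
BBKBB
BBBBB
BBBBB
BBBBG
BBBBB

Derivation:
After op 1 fill(6,3,B) [43 cells changed]:
BBBBB
BBBBB
BBBRR
BBBBB
BBBBB
BBBBB
BBBBB
BBBBB
BBBBB
After op 2 paint(7,4,G):
BBBBB
BBBBB
BBBRR
BBBBB
BBBBB
BBBBB
BBBBB
BBBBG
BBBBB
After op 3 paint(1,0,Y):
BBBBB
YBBBB
BBBRR
BBBBB
BBBBB
BBBBB
BBBBB
BBBBG
BBBBB
After op 4 paint(4,2,K):
BBBBB
YBBBB
BBBRR
BBBBB
BBKBB
BBBBB
BBBBB
BBBBG
BBBBB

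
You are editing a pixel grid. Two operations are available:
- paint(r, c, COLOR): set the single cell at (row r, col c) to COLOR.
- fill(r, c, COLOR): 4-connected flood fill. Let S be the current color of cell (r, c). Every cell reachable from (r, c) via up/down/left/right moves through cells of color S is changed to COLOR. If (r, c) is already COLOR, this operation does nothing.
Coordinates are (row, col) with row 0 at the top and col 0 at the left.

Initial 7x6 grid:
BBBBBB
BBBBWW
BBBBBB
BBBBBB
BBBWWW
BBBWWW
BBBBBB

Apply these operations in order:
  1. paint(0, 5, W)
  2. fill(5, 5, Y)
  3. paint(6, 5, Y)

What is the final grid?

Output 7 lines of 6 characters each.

After op 1 paint(0,5,W):
BBBBBW
BBBBWW
BBBBBB
BBBBBB
BBBWWW
BBBWWW
BBBBBB
After op 2 fill(5,5,Y) [6 cells changed]:
BBBBBW
BBBBWW
BBBBBB
BBBBBB
BBBYYY
BBBYYY
BBBBBB
After op 3 paint(6,5,Y):
BBBBBW
BBBBWW
BBBBBB
BBBBBB
BBBYYY
BBBYYY
BBBBBY

Answer: BBBBBW
BBBBWW
BBBBBB
BBBBBB
BBBYYY
BBBYYY
BBBBBY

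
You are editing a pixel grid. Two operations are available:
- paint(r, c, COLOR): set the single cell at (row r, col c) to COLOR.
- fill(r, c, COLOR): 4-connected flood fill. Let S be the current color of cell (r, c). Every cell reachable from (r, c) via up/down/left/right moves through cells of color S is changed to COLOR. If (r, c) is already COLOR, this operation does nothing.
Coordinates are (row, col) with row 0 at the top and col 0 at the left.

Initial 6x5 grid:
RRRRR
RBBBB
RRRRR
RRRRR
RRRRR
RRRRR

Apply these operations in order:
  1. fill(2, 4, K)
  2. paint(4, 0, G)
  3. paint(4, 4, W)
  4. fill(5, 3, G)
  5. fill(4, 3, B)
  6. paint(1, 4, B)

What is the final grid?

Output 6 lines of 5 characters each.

Answer: BBBBB
BBBBB
BBBBB
BBBBB
BBBBW
BBBBB

Derivation:
After op 1 fill(2,4,K) [26 cells changed]:
KKKKK
KBBBB
KKKKK
KKKKK
KKKKK
KKKKK
After op 2 paint(4,0,G):
KKKKK
KBBBB
KKKKK
KKKKK
GKKKK
KKKKK
After op 3 paint(4,4,W):
KKKKK
KBBBB
KKKKK
KKKKK
GKKKW
KKKKK
After op 4 fill(5,3,G) [24 cells changed]:
GGGGG
GBBBB
GGGGG
GGGGG
GGGGW
GGGGG
After op 5 fill(4,3,B) [25 cells changed]:
BBBBB
BBBBB
BBBBB
BBBBB
BBBBW
BBBBB
After op 6 paint(1,4,B):
BBBBB
BBBBB
BBBBB
BBBBB
BBBBW
BBBBB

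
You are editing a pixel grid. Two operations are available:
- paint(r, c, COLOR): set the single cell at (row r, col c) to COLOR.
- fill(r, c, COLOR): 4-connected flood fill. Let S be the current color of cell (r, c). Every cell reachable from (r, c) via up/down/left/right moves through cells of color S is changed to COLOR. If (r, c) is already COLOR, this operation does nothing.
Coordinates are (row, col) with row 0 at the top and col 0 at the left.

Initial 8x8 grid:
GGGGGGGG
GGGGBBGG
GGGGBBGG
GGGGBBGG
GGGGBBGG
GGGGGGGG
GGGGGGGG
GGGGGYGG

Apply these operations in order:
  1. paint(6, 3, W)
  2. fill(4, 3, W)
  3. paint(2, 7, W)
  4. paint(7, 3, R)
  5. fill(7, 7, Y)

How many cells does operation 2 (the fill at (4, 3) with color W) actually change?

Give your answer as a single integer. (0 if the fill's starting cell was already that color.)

Answer: 54

Derivation:
After op 1 paint(6,3,W):
GGGGGGGG
GGGGBBGG
GGGGBBGG
GGGGBBGG
GGGGBBGG
GGGGGGGG
GGGWGGGG
GGGGGYGG
After op 2 fill(4,3,W) [54 cells changed]:
WWWWWWWW
WWWWBBWW
WWWWBBWW
WWWWBBWW
WWWWBBWW
WWWWWWWW
WWWWWWWW
WWWWWYWW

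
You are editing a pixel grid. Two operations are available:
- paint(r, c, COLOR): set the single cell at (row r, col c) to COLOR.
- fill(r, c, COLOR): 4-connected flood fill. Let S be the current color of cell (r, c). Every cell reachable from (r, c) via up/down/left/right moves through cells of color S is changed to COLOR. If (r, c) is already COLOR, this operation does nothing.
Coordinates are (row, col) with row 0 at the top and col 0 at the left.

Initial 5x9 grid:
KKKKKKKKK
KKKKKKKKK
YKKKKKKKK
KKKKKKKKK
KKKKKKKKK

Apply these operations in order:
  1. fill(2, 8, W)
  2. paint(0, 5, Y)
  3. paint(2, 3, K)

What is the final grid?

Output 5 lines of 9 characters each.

After op 1 fill(2,8,W) [44 cells changed]:
WWWWWWWWW
WWWWWWWWW
YWWWWWWWW
WWWWWWWWW
WWWWWWWWW
After op 2 paint(0,5,Y):
WWWWWYWWW
WWWWWWWWW
YWWWWWWWW
WWWWWWWWW
WWWWWWWWW
After op 3 paint(2,3,K):
WWWWWYWWW
WWWWWWWWW
YWWKWWWWW
WWWWWWWWW
WWWWWWWWW

Answer: WWWWWYWWW
WWWWWWWWW
YWWKWWWWW
WWWWWWWWW
WWWWWWWWW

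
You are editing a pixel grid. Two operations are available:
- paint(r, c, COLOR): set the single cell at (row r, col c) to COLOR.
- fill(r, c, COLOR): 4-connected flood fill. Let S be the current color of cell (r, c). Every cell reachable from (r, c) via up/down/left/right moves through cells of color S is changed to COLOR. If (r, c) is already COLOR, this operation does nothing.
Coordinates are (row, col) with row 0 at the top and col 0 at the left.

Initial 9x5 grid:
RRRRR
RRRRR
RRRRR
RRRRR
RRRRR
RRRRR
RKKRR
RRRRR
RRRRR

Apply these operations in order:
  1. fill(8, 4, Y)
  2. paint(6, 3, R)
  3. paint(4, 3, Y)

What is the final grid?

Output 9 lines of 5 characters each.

After op 1 fill(8,4,Y) [43 cells changed]:
YYYYY
YYYYY
YYYYY
YYYYY
YYYYY
YYYYY
YKKYY
YYYYY
YYYYY
After op 2 paint(6,3,R):
YYYYY
YYYYY
YYYYY
YYYYY
YYYYY
YYYYY
YKKRY
YYYYY
YYYYY
After op 3 paint(4,3,Y):
YYYYY
YYYYY
YYYYY
YYYYY
YYYYY
YYYYY
YKKRY
YYYYY
YYYYY

Answer: YYYYY
YYYYY
YYYYY
YYYYY
YYYYY
YYYYY
YKKRY
YYYYY
YYYYY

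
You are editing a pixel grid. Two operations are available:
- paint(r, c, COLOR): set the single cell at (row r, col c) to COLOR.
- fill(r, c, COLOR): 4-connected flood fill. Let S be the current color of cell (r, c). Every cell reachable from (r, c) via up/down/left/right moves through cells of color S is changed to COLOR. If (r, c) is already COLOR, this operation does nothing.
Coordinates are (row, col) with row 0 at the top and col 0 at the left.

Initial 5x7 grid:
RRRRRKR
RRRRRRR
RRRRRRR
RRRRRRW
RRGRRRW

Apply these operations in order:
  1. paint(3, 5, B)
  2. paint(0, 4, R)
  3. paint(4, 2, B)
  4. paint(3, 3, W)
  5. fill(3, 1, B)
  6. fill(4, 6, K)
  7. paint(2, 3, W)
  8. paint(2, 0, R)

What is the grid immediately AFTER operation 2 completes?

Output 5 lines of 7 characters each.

Answer: RRRRRKR
RRRRRRR
RRRRRRR
RRRRRBW
RRGRRRW

Derivation:
After op 1 paint(3,5,B):
RRRRRKR
RRRRRRR
RRRRRRR
RRRRRBW
RRGRRRW
After op 2 paint(0,4,R):
RRRRRKR
RRRRRRR
RRRRRRR
RRRRRBW
RRGRRRW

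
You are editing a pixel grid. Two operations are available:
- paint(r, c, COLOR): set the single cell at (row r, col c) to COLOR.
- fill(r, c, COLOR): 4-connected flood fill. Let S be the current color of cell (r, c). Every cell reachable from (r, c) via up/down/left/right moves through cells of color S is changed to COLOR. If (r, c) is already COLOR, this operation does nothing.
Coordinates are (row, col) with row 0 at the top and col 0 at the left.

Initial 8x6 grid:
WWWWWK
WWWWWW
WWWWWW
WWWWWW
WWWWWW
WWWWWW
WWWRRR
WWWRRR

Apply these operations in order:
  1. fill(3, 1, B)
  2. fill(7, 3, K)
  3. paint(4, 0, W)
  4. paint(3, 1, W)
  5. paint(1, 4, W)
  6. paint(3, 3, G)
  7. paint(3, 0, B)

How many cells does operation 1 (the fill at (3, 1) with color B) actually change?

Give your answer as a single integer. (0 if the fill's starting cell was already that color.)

After op 1 fill(3,1,B) [41 cells changed]:
BBBBBK
BBBBBB
BBBBBB
BBBBBB
BBBBBB
BBBBBB
BBBRRR
BBBRRR

Answer: 41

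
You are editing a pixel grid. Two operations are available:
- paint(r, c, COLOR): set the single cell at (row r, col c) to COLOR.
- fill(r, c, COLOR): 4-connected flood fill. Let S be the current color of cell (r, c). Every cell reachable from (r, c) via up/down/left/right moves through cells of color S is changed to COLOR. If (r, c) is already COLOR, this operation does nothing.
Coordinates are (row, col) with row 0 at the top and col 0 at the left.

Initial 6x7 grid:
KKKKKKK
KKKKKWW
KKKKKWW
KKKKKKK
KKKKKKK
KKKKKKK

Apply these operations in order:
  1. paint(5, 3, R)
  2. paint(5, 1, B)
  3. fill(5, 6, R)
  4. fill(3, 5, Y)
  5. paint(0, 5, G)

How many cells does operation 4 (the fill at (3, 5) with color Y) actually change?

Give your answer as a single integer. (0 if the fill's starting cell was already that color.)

Answer: 37

Derivation:
After op 1 paint(5,3,R):
KKKKKKK
KKKKKWW
KKKKKWW
KKKKKKK
KKKKKKK
KKKRKKK
After op 2 paint(5,1,B):
KKKKKKK
KKKKKWW
KKKKKWW
KKKKKKK
KKKKKKK
KBKRKKK
After op 3 fill(5,6,R) [36 cells changed]:
RRRRRRR
RRRRRWW
RRRRRWW
RRRRRRR
RRRRRRR
RBRRRRR
After op 4 fill(3,5,Y) [37 cells changed]:
YYYYYYY
YYYYYWW
YYYYYWW
YYYYYYY
YYYYYYY
YBYYYYY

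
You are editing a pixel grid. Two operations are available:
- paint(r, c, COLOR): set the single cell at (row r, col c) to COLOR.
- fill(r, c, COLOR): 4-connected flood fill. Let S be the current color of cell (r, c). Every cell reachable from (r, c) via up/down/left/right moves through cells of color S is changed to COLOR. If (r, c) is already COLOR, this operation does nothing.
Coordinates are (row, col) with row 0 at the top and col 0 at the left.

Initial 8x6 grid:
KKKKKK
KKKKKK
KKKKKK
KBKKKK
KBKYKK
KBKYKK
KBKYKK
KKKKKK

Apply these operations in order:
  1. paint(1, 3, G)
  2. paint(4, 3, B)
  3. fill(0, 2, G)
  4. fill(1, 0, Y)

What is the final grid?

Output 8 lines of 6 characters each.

After op 1 paint(1,3,G):
KKKKKK
KKKGKK
KKKKKK
KBKKKK
KBKYKK
KBKYKK
KBKYKK
KKKKKK
After op 2 paint(4,3,B):
KKKKKK
KKKGKK
KKKKKK
KBKKKK
KBKBKK
KBKYKK
KBKYKK
KKKKKK
After op 3 fill(0,2,G) [40 cells changed]:
GGGGGG
GGGGGG
GGGGGG
GBGGGG
GBGBGG
GBGYGG
GBGYGG
GGGGGG
After op 4 fill(1,0,Y) [41 cells changed]:
YYYYYY
YYYYYY
YYYYYY
YBYYYY
YBYBYY
YBYYYY
YBYYYY
YYYYYY

Answer: YYYYYY
YYYYYY
YYYYYY
YBYYYY
YBYBYY
YBYYYY
YBYYYY
YYYYYY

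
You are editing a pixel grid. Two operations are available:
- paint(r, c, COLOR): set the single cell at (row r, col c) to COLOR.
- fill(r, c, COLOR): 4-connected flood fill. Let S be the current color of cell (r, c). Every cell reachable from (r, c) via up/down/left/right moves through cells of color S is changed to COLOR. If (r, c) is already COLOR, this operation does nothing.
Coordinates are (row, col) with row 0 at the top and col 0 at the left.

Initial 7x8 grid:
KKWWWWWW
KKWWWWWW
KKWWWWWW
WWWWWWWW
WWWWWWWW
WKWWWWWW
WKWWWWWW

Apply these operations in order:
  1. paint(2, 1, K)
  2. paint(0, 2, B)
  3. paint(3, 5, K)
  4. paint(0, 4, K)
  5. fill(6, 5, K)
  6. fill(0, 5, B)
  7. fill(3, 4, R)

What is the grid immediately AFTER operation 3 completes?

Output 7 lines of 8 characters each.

After op 1 paint(2,1,K):
KKWWWWWW
KKWWWWWW
KKWWWWWW
WWWWWWWW
WWWWWWWW
WKWWWWWW
WKWWWWWW
After op 2 paint(0,2,B):
KKBWWWWW
KKWWWWWW
KKWWWWWW
WWWWWWWW
WWWWWWWW
WKWWWWWW
WKWWWWWW
After op 3 paint(3,5,K):
KKBWWWWW
KKWWWWWW
KKWWWWWW
WWWWWKWW
WWWWWWWW
WKWWWWWW
WKWWWWWW

Answer: KKBWWWWW
KKWWWWWW
KKWWWWWW
WWWWWKWW
WWWWWWWW
WKWWWWWW
WKWWWWWW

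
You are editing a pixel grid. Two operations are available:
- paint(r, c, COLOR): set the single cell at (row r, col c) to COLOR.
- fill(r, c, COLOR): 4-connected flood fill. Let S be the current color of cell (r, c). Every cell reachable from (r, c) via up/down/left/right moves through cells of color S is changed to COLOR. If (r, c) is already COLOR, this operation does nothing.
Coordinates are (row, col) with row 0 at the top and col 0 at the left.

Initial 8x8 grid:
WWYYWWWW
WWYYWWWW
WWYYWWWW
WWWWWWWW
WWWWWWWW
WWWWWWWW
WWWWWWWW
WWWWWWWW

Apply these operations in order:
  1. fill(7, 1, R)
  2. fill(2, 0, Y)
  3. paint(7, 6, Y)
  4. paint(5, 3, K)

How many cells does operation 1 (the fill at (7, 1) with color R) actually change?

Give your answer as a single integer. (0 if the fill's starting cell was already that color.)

After op 1 fill(7,1,R) [58 cells changed]:
RRYYRRRR
RRYYRRRR
RRYYRRRR
RRRRRRRR
RRRRRRRR
RRRRRRRR
RRRRRRRR
RRRRRRRR

Answer: 58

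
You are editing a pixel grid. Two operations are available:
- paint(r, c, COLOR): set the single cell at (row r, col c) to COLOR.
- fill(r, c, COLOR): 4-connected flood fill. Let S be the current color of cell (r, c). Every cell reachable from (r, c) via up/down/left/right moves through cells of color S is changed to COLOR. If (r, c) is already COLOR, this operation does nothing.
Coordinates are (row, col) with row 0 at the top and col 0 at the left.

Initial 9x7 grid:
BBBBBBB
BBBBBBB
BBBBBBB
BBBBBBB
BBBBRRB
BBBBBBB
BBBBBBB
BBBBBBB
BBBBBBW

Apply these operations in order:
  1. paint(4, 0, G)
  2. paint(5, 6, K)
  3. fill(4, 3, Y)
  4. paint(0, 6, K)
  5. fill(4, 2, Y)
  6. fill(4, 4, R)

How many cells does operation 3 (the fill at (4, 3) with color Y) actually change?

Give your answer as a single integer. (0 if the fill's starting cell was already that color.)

After op 1 paint(4,0,G):
BBBBBBB
BBBBBBB
BBBBBBB
BBBBBBB
GBBBRRB
BBBBBBB
BBBBBBB
BBBBBBB
BBBBBBW
After op 2 paint(5,6,K):
BBBBBBB
BBBBBBB
BBBBBBB
BBBBBBB
GBBBRRB
BBBBBBK
BBBBBBB
BBBBBBB
BBBBBBW
After op 3 fill(4,3,Y) [58 cells changed]:
YYYYYYY
YYYYYYY
YYYYYYY
YYYYYYY
GYYYRRY
YYYYYYK
YYYYYYY
YYYYYYY
YYYYYYW

Answer: 58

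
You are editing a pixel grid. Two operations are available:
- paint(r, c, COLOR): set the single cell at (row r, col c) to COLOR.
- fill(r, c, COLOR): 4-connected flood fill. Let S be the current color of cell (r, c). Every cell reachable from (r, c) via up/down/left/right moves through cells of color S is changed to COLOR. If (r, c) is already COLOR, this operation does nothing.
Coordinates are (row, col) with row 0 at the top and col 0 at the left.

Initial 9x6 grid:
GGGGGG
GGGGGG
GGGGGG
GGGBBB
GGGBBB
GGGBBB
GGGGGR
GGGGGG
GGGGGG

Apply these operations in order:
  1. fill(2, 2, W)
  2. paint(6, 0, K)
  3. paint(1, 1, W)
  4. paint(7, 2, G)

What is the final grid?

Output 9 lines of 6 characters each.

Answer: WWWWWW
WWWWWW
WWWWWW
WWWBBB
WWWBBB
WWWBBB
KWWWWR
WWGWWW
WWWWWW

Derivation:
After op 1 fill(2,2,W) [44 cells changed]:
WWWWWW
WWWWWW
WWWWWW
WWWBBB
WWWBBB
WWWBBB
WWWWWR
WWWWWW
WWWWWW
After op 2 paint(6,0,K):
WWWWWW
WWWWWW
WWWWWW
WWWBBB
WWWBBB
WWWBBB
KWWWWR
WWWWWW
WWWWWW
After op 3 paint(1,1,W):
WWWWWW
WWWWWW
WWWWWW
WWWBBB
WWWBBB
WWWBBB
KWWWWR
WWWWWW
WWWWWW
After op 4 paint(7,2,G):
WWWWWW
WWWWWW
WWWWWW
WWWBBB
WWWBBB
WWWBBB
KWWWWR
WWGWWW
WWWWWW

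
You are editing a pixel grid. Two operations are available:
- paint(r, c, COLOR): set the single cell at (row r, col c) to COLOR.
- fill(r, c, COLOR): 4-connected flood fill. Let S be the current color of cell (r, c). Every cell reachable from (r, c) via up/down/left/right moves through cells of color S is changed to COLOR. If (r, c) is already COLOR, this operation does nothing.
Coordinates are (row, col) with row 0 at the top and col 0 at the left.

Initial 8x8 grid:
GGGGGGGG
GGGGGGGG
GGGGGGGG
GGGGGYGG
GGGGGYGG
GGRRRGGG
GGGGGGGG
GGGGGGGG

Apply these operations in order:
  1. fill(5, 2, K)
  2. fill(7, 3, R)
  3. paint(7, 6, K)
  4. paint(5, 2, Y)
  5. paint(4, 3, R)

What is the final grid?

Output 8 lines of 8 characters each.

After op 1 fill(5,2,K) [3 cells changed]:
GGGGGGGG
GGGGGGGG
GGGGGGGG
GGGGGYGG
GGGGGYGG
GGKKKGGG
GGGGGGGG
GGGGGGGG
After op 2 fill(7,3,R) [59 cells changed]:
RRRRRRRR
RRRRRRRR
RRRRRRRR
RRRRRYRR
RRRRRYRR
RRKKKRRR
RRRRRRRR
RRRRRRRR
After op 3 paint(7,6,K):
RRRRRRRR
RRRRRRRR
RRRRRRRR
RRRRRYRR
RRRRRYRR
RRKKKRRR
RRRRRRRR
RRRRRRKR
After op 4 paint(5,2,Y):
RRRRRRRR
RRRRRRRR
RRRRRRRR
RRRRRYRR
RRRRRYRR
RRYKKRRR
RRRRRRRR
RRRRRRKR
After op 5 paint(4,3,R):
RRRRRRRR
RRRRRRRR
RRRRRRRR
RRRRRYRR
RRRRRYRR
RRYKKRRR
RRRRRRRR
RRRRRRKR

Answer: RRRRRRRR
RRRRRRRR
RRRRRRRR
RRRRRYRR
RRRRRYRR
RRYKKRRR
RRRRRRRR
RRRRRRKR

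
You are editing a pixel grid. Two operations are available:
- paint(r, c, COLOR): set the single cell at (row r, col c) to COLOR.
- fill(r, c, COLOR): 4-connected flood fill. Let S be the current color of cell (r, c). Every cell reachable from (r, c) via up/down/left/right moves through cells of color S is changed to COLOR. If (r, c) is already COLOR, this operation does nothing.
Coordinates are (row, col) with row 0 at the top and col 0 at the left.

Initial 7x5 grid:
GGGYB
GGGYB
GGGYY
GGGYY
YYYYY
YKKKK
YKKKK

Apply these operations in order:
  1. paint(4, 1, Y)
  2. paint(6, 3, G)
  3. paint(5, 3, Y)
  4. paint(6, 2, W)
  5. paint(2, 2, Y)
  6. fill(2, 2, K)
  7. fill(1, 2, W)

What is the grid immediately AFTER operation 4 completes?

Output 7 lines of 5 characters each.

After op 1 paint(4,1,Y):
GGGYB
GGGYB
GGGYY
GGGYY
YYYYY
YKKKK
YKKKK
After op 2 paint(6,3,G):
GGGYB
GGGYB
GGGYY
GGGYY
YYYYY
YKKKK
YKKGK
After op 3 paint(5,3,Y):
GGGYB
GGGYB
GGGYY
GGGYY
YYYYY
YKKYK
YKKGK
After op 4 paint(6,2,W):
GGGYB
GGGYB
GGGYY
GGGYY
YYYYY
YKKYK
YKWGK

Answer: GGGYB
GGGYB
GGGYY
GGGYY
YYYYY
YKKYK
YKWGK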